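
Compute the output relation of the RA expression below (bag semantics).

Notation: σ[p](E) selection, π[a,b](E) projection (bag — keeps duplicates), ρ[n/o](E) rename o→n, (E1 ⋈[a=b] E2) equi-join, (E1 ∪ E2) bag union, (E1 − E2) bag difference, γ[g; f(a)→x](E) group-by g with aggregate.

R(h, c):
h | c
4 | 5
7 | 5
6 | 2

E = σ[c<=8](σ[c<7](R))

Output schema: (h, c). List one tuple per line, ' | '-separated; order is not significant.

Row counts bottom-up:
  R → 3
  σ[c<7](R) → 3
  σ[c<=8](σ[c<7](R)) → 3

== RESULT ==
h | c
4 | 5
6 | 2
7 | 5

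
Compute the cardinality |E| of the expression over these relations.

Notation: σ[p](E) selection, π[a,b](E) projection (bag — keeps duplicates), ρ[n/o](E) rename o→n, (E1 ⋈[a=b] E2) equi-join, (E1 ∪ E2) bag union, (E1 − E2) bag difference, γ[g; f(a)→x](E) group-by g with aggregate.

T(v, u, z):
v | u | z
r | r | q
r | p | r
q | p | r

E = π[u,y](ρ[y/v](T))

Subexpression sizes:
  T → 3
  ρ[y/v](T) → 3
  π[u,y](ρ[y/v](T)) → 3

|E| = 3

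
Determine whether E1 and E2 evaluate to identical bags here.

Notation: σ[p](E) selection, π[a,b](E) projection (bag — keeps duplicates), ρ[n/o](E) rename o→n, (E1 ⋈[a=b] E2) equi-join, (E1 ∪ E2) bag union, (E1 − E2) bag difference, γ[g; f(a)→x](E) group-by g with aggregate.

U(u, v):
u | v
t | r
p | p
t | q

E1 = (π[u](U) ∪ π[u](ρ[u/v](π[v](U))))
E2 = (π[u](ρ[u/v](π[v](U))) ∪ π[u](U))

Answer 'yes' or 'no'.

E1 row counts bottom-up:
  U → 3
  π[u](U) → 3
  U → 3
  π[v](U) → 3
  ρ[u/v](π[v](U)) → 3
  π[u](ρ[u/v](π[v](U))) → 3
  (π[u](U) ∪ π[u](ρ[u/v](π[v](U)))) → 6
E2 row counts bottom-up:
  U → 3
  π[v](U) → 3
  ρ[u/v](π[v](U)) → 3
  π[u](ρ[u/v](π[v](U))) → 3
  U → 3
  π[u](U) → 3
  (π[u](ρ[u/v](π[v](U))) ∪ π[u](U)) → 6

E1 and E2 produce the same multiset:
u
p
p
q
r
t
t

yes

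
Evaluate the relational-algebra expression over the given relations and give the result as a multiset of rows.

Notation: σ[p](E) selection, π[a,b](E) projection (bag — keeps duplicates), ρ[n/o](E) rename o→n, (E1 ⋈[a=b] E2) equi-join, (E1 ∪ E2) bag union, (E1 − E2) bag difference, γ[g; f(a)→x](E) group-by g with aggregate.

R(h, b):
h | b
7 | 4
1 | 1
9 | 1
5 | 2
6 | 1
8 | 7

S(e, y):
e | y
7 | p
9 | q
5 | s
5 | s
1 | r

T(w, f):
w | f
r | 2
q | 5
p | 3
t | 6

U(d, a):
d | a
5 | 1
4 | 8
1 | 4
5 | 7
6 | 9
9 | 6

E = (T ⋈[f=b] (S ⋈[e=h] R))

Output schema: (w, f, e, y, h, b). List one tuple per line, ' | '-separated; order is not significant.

Stepwise |·|:
  T → 4
  S → 5
  R → 6
  (S ⋈[e=h] R) → 5
  (T ⋈[f=b] (S ⋈[e=h] R)) → 2

== RESULT ==
w | f | e | y | h | b
r | 2 | 5 | s | 5 | 2
r | 2 | 5 | s | 5 | 2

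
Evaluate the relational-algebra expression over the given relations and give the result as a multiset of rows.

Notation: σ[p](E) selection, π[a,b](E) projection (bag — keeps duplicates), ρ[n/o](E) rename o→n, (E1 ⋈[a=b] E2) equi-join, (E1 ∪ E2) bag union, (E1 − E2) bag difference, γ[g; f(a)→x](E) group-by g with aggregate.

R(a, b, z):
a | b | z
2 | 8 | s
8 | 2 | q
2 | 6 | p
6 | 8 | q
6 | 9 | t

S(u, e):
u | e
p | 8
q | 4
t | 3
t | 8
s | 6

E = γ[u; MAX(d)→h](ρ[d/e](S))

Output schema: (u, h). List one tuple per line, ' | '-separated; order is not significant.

Stepwise |·|:
  S → 5
  ρ[d/e](S) → 5
  γ[u; MAX(d)→h](ρ[d/e](S)) → 4

== RESULT ==
u | h
p | 8
q | 4
s | 6
t | 8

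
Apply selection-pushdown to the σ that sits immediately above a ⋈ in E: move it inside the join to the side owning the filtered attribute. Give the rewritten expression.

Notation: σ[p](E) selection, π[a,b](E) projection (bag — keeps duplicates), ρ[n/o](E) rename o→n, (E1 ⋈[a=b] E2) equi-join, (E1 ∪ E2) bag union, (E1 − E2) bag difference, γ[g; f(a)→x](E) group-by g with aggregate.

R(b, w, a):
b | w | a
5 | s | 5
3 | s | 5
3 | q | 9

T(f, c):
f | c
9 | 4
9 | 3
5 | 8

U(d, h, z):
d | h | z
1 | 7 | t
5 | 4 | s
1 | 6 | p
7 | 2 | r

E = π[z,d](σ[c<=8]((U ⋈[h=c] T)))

σ filters on c, owned by the right side.
E' = π[z,d]((U ⋈[h=c] σ[c<=8](T)))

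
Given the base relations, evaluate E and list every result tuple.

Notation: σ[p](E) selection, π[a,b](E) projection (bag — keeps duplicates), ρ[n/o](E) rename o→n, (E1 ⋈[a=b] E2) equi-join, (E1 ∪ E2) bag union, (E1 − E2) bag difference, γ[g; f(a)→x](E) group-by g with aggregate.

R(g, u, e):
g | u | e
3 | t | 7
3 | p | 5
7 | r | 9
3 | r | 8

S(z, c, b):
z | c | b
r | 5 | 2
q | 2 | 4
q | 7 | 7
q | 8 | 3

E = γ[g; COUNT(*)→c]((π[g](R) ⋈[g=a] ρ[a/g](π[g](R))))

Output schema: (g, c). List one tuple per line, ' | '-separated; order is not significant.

Per-node cardinality:
  R → 4
  π[g](R) → 4
  R → 4
  π[g](R) → 4
  ρ[a/g](π[g](R)) → 4
  (π[g](R) ⋈[g=a] ρ[a/g](π[g](R))) → 10
  γ[g; COUNT(*)→c]((π[g](R) ⋈[g=a] ρ[a/g](π[g](R)))) → 2

== RESULT ==
g | c
3 | 9
7 | 1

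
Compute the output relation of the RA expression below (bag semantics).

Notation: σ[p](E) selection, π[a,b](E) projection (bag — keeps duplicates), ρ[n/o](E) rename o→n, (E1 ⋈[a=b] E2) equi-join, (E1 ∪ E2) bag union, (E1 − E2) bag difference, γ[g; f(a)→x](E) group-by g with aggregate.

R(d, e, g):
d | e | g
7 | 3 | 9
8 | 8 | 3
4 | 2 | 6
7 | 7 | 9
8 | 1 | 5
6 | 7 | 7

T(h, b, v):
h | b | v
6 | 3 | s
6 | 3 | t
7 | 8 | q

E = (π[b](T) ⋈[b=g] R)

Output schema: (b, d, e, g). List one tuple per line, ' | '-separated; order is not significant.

Per-node cardinality:
  T → 3
  π[b](T) → 3
  R → 6
  (π[b](T) ⋈[b=g] R) → 2

== RESULT ==
b | d | e | g
3 | 8 | 8 | 3
3 | 8 | 8 | 3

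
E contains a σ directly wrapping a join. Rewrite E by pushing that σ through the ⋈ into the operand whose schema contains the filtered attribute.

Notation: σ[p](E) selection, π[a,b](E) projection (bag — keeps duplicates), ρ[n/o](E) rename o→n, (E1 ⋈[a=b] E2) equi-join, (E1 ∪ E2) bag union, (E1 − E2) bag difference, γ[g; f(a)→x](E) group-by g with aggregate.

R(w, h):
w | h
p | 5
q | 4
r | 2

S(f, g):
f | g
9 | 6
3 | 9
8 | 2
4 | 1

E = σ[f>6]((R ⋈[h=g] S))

σ filters on f, owned by the right side.
E' = (R ⋈[h=g] σ[f>6](S))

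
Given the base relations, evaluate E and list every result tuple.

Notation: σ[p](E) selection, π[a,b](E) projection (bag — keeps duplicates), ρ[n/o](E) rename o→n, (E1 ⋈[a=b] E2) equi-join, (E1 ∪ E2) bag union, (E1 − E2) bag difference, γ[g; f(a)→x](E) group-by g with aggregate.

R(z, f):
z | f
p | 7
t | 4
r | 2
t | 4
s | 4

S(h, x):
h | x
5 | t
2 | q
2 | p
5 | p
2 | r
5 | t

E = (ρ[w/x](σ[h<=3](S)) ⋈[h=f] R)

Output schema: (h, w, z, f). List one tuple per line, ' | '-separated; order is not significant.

Row counts bottom-up:
  S → 6
  σ[h<=3](S) → 3
  ρ[w/x](σ[h<=3](S)) → 3
  R → 5
  (ρ[w/x](σ[h<=3](S)) ⋈[h=f] R) → 3

== RESULT ==
h | w | z | f
2 | p | r | 2
2 | q | r | 2
2 | r | r | 2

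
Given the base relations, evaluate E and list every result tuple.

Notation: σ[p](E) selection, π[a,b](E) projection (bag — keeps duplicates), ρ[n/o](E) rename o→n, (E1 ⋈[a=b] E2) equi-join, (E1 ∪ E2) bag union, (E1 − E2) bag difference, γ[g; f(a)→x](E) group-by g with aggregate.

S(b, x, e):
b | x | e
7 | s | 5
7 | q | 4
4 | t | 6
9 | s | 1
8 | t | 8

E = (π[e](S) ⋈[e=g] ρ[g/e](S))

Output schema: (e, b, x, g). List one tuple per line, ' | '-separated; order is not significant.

Subexpression sizes:
  S → 5
  π[e](S) → 5
  S → 5
  ρ[g/e](S) → 5
  (π[e](S) ⋈[e=g] ρ[g/e](S)) → 5

== RESULT ==
e | b | x | g
1 | 9 | s | 1
4 | 7 | q | 4
5 | 7 | s | 5
6 | 4 | t | 6
8 | 8 | t | 8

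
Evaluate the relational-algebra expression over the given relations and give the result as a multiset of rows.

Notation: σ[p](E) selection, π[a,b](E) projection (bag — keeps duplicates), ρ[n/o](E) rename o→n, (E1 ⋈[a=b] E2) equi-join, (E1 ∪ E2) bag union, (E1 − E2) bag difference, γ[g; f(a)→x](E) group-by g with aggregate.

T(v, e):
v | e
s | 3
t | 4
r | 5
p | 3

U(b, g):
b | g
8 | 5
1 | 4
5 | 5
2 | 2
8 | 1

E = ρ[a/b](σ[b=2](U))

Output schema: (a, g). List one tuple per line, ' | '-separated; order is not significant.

Per-node cardinality:
  U → 5
  σ[b=2](U) → 1
  ρ[a/b](σ[b=2](U)) → 1

== RESULT ==
a | g
2 | 2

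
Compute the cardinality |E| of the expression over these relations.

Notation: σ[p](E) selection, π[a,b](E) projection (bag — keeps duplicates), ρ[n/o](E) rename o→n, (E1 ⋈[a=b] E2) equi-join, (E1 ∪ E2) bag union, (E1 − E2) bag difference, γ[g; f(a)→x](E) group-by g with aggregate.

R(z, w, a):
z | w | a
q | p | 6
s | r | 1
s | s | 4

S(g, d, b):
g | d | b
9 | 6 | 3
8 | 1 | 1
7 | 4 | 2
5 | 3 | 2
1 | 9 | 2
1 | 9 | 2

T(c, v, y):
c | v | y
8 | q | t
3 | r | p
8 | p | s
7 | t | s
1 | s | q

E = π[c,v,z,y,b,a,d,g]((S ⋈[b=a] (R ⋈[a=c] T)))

Stepwise |·|:
  S → 6
  R → 3
  T → 5
  (R ⋈[a=c] T) → 1
  (S ⋈[b=a] (R ⋈[a=c] T)) → 1
  π[c,v,z,y,b,a,d,g]((S ⋈[b=a] (R ⋈[a=c] T))) → 1

|E| = 1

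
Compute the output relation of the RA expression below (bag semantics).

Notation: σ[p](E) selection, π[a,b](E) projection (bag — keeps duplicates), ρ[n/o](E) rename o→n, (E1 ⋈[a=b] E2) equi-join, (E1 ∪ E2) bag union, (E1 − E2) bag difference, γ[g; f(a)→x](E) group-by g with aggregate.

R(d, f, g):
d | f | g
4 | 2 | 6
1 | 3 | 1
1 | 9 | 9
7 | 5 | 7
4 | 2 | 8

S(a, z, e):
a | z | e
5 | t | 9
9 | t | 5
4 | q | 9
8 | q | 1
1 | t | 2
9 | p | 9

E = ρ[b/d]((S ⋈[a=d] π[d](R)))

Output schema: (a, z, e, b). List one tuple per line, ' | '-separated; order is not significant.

Subexpression sizes:
  S → 6
  R → 5
  π[d](R) → 5
  (S ⋈[a=d] π[d](R)) → 4
  ρ[b/d]((S ⋈[a=d] π[d](R))) → 4

== RESULT ==
a | z | e | b
1 | t | 2 | 1
1 | t | 2 | 1
4 | q | 9 | 4
4 | q | 9 | 4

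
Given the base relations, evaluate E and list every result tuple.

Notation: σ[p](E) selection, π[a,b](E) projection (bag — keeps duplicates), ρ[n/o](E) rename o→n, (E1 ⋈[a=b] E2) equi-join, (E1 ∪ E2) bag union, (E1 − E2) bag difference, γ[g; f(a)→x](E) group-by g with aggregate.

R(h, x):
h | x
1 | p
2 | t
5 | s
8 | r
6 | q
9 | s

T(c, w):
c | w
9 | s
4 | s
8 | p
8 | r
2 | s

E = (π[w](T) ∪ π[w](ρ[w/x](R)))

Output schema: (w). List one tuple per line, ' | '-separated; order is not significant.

Row counts bottom-up:
  T → 5
  π[w](T) → 5
  R → 6
  ρ[w/x](R) → 6
  π[w](ρ[w/x](R)) → 6
  (π[w](T) ∪ π[w](ρ[w/x](R))) → 11

== RESULT ==
w
p
p
q
r
r
s
s
s
s
s
t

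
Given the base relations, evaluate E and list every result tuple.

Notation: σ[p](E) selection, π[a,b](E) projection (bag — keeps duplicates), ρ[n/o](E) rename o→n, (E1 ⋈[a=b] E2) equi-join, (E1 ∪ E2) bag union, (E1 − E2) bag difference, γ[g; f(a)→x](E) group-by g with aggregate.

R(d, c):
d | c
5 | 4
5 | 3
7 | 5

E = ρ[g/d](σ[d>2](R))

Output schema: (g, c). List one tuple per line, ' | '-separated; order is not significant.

Subexpression sizes:
  R → 3
  σ[d>2](R) → 3
  ρ[g/d](σ[d>2](R)) → 3

== RESULT ==
g | c
5 | 3
5 | 4
7 | 5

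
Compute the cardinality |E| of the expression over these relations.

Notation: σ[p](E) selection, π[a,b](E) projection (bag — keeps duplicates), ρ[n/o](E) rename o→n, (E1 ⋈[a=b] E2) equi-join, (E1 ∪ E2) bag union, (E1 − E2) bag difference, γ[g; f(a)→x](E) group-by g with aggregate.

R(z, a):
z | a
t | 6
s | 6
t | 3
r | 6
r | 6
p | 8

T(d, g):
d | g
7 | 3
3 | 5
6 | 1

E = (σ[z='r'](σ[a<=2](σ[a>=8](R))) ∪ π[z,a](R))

Per-node cardinality:
  R → 6
  σ[a>=8](R) → 1
  σ[a<=2](σ[a>=8](R)) → 0
  σ[z='r'](σ[a<=2](σ[a>=8](R))) → 0
  R → 6
  π[z,a](R) → 6
  (σ[z='r'](σ[a<=2](σ[a>=8](R))) ∪ π[z,a](R)) → 6

|E| = 6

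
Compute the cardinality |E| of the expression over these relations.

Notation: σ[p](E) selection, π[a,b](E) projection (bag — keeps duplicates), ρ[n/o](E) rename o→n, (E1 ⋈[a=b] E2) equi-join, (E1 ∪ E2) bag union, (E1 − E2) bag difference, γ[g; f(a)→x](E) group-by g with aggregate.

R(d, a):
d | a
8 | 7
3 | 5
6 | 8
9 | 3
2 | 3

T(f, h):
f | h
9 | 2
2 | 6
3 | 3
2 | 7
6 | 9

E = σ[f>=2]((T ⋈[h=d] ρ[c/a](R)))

Row counts bottom-up:
  T → 5
  R → 5
  ρ[c/a](R) → 5
  (T ⋈[h=d] ρ[c/a](R)) → 4
  σ[f>=2]((T ⋈[h=d] ρ[c/a](R))) → 4

|E| = 4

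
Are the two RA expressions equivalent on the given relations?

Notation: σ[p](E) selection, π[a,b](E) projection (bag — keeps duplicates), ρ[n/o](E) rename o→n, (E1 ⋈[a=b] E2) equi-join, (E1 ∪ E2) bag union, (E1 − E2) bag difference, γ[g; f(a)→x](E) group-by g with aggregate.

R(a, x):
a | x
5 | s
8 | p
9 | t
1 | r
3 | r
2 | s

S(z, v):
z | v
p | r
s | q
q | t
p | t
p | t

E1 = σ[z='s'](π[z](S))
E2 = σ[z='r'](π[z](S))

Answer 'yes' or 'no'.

E1 subexpression sizes:
  S → 5
  π[z](S) → 5
  σ[z='s'](π[z](S)) → 1
E2 subexpression sizes:
  S → 5
  π[z](S) → 5
  σ[z='r'](π[z](S)) → 0

E1 result:
z
s
E2 result:
z
(0 rows)
Witness: ('s',) appears 1× in E1 but 0× in E2.

no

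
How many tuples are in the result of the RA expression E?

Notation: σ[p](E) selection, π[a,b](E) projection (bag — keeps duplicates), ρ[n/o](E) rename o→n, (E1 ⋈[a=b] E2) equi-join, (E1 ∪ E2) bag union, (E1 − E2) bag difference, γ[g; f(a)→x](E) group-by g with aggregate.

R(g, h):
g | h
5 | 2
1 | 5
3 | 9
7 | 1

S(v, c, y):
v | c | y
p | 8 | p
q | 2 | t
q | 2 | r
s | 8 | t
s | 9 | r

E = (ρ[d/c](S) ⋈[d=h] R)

Per-node cardinality:
  S → 5
  ρ[d/c](S) → 5
  R → 4
  (ρ[d/c](S) ⋈[d=h] R) → 3

|E| = 3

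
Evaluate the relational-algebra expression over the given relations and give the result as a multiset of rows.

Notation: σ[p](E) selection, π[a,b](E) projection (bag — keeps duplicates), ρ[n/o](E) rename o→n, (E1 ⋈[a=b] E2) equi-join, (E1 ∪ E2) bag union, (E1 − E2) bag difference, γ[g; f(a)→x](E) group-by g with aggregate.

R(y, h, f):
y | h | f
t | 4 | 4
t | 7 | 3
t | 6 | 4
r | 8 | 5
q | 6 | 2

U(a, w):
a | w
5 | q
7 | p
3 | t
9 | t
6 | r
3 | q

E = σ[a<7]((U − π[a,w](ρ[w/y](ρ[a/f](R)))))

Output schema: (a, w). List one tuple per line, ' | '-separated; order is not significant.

Per-node cardinality:
  U → 6
  R → 5
  ρ[a/f](R) → 5
  ρ[w/y](ρ[a/f](R)) → 5
  π[a,w](ρ[w/y](ρ[a/f](R))) → 5
  (U − π[a,w](ρ[w/y](ρ[a/f](R)))) → 5
  σ[a<7]((U − π[a,w](ρ[w/y](ρ[a/f](R))))) → 3

== RESULT ==
a | w
3 | q
5 | q
6 | r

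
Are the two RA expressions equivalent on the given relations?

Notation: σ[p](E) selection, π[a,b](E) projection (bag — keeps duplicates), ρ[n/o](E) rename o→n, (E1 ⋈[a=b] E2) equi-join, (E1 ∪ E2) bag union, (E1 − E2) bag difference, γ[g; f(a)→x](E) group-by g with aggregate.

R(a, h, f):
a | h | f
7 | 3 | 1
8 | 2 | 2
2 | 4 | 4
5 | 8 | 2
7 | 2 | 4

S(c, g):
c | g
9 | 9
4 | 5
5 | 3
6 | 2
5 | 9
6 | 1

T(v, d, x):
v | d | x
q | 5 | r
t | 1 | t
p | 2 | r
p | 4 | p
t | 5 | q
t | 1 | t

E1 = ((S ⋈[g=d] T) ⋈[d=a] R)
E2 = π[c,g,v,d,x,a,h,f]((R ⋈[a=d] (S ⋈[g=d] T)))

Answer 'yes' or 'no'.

E1 per-node cardinality:
  S → 6
  T → 6
  (S ⋈[g=d] T) → 5
  R → 5
  ((S ⋈[g=d] T) ⋈[d=a] R) → 3
E2 per-node cardinality:
  R → 5
  S → 6
  T → 6
  (S ⋈[g=d] T) → 5
  (R ⋈[a=d] (S ⋈[g=d] T)) → 3
  π[c,g,v,d,x,a,h,f]((R ⋈[a=d] (S ⋈[g=d] T))) → 3

E1 and E2 produce the same multiset:
c | g | v | d | x | a | h | f
4 | 5 | q | 5 | r | 5 | 8 | 2
4 | 5 | t | 5 | q | 5 | 8 | 2
6 | 2 | p | 2 | r | 2 | 4 | 4

yes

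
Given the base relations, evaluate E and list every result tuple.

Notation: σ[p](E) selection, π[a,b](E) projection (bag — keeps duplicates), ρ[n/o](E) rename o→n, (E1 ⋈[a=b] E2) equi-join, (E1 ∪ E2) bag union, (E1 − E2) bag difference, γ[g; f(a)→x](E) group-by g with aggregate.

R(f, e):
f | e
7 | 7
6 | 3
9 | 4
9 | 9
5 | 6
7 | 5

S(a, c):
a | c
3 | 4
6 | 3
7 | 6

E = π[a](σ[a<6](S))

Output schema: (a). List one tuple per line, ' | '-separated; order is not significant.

Stepwise |·|:
  S → 3
  σ[a<6](S) → 1
  π[a](σ[a<6](S)) → 1

== RESULT ==
a
3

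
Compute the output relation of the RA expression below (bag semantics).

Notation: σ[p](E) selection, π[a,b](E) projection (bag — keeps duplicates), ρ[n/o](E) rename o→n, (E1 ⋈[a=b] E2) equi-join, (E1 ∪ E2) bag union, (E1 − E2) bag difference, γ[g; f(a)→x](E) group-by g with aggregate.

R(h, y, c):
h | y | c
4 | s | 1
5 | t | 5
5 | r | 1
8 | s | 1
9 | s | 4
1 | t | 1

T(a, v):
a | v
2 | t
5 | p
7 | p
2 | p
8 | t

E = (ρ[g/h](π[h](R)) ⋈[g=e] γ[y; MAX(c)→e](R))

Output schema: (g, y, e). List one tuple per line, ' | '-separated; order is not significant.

Stepwise |·|:
  R → 6
  π[h](R) → 6
  ρ[g/h](π[h](R)) → 6
  R → 6
  γ[y; MAX(c)→e](R) → 3
  (ρ[g/h](π[h](R)) ⋈[g=e] γ[y; MAX(c)→e](R)) → 4

== RESULT ==
g | y | e
1 | r | 1
4 | s | 4
5 | t | 5
5 | t | 5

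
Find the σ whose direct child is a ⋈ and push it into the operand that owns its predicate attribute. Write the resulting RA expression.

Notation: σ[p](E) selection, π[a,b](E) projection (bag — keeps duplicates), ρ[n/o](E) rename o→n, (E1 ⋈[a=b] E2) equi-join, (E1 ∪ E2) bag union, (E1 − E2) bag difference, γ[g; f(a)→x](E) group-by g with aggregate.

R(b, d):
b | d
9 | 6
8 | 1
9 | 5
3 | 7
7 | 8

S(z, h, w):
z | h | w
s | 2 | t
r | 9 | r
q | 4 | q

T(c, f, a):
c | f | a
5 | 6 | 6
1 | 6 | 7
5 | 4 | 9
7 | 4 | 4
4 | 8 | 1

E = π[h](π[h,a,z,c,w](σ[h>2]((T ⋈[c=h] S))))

σ filters on h, owned by the right side.
E' = π[h](π[h,a,z,c,w]((T ⋈[c=h] σ[h>2](S))))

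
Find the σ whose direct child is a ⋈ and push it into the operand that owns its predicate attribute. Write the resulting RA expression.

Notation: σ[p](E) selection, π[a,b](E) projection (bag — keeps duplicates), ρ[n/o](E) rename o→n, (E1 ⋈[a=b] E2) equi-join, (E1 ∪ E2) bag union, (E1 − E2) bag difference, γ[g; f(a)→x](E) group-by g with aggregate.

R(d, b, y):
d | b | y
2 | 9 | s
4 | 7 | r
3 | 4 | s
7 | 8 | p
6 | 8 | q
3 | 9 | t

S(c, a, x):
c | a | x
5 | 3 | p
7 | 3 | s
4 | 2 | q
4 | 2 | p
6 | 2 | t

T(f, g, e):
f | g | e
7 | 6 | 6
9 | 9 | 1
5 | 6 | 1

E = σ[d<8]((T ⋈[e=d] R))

σ filters on d, owned by the right side.
E' = (T ⋈[e=d] σ[d<8](R))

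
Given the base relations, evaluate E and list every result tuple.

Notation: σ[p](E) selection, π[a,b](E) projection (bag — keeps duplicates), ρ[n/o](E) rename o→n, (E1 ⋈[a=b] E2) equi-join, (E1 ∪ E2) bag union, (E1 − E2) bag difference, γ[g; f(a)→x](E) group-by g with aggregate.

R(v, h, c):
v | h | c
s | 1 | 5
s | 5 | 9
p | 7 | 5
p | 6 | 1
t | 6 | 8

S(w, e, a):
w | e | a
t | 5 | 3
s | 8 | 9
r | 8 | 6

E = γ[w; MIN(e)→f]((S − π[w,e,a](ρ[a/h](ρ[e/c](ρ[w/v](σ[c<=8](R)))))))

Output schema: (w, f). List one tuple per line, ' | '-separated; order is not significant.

Stepwise |·|:
  S → 3
  R → 5
  σ[c<=8](R) → 4
  ρ[w/v](σ[c<=8](R)) → 4
  ρ[e/c](ρ[w/v](σ[c<=8](R))) → 4
  ρ[a/h](ρ[e/c](ρ[w/v](σ[c<=8](R)))) → 4
  π[w,e,a](ρ[a/h](ρ[e/c](ρ[w/v](σ[c<=8](R))))) → 4
  (S − π[w,e,a](ρ[a/h](ρ[e/c](ρ[w/v](σ[c<=8](R)))))) → 3
  γ[w; MIN(e)→f]((S − π[w,e,a](ρ[a/h](ρ[e/c](ρ[w/v](σ[c<=8](R))))))) → 3

== RESULT ==
w | f
r | 8
s | 8
t | 5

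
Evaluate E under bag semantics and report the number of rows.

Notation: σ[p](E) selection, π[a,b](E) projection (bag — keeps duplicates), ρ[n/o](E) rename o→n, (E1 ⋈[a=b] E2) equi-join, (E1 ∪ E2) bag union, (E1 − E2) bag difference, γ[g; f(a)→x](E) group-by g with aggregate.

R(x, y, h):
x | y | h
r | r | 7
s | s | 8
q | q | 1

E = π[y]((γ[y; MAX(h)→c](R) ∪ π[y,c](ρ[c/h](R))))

Stepwise |·|:
  R → 3
  γ[y; MAX(h)→c](R) → 3
  R → 3
  ρ[c/h](R) → 3
  π[y,c](ρ[c/h](R)) → 3
  (γ[y; MAX(h)→c](R) ∪ π[y,c](ρ[c/h](R))) → 6
  π[y]((γ[y; MAX(h)→c](R) ∪ π[y,c](ρ[c/h](R)))) → 6

|E| = 6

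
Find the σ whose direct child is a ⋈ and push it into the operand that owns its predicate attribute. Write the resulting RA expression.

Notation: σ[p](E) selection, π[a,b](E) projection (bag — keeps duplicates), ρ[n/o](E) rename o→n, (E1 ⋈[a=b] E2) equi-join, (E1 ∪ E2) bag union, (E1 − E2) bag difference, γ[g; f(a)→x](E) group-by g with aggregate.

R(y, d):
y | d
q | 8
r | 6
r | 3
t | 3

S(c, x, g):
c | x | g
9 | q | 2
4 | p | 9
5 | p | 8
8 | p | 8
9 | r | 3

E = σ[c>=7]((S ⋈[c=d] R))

σ filters on c, owned by the left side.
E' = (σ[c>=7](S) ⋈[c=d] R)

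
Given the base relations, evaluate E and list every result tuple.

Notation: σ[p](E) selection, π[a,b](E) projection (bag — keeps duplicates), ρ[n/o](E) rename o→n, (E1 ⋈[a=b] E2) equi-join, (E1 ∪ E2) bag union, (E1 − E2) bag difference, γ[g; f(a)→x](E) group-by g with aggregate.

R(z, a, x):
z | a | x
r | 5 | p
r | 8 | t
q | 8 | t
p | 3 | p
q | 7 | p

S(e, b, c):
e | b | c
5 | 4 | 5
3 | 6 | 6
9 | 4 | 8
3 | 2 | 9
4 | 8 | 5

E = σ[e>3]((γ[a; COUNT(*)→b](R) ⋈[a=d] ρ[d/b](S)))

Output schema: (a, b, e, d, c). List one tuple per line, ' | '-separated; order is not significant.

Stepwise |·|:
  R → 5
  γ[a; COUNT(*)→b](R) → 4
  S → 5
  ρ[d/b](S) → 5
  (γ[a; COUNT(*)→b](R) ⋈[a=d] ρ[d/b](S)) → 1
  σ[e>3]((γ[a; COUNT(*)→b](R) ⋈[a=d] ρ[d/b](S))) → 1

== RESULT ==
a | b | e | d | c
8 | 2 | 4 | 8 | 5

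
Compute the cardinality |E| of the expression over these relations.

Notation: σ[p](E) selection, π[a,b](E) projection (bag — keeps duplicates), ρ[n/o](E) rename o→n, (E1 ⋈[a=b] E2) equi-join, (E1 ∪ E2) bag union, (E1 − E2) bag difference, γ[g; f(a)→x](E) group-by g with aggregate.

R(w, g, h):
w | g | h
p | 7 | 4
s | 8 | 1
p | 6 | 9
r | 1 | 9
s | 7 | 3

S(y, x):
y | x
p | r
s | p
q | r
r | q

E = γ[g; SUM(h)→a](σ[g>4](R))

Per-node cardinality:
  R → 5
  σ[g>4](R) → 4
  γ[g; SUM(h)→a](σ[g>4](R)) → 3

|E| = 3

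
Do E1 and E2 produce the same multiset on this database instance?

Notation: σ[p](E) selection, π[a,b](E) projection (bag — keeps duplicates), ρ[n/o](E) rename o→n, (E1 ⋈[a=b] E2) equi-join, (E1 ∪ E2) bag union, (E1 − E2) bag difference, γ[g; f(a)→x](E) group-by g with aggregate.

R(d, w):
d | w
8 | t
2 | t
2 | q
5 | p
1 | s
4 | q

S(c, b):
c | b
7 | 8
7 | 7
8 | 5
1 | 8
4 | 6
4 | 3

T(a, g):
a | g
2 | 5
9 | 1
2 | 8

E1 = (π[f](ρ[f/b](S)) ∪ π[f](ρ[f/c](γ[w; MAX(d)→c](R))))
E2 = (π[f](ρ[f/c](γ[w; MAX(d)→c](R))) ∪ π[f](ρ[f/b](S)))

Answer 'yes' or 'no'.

E1 stepwise |·|:
  S → 6
  ρ[f/b](S) → 6
  π[f](ρ[f/b](S)) → 6
  R → 6
  γ[w; MAX(d)→c](R) → 4
  ρ[f/c](γ[w; MAX(d)→c](R)) → 4
  π[f](ρ[f/c](γ[w; MAX(d)→c](R))) → 4
  (π[f](ρ[f/b](S)) ∪ π[f](ρ[f/c](γ[w; MAX(d)→c](R)))) → 10
E2 stepwise |·|:
  R → 6
  γ[w; MAX(d)→c](R) → 4
  ρ[f/c](γ[w; MAX(d)→c](R)) → 4
  π[f](ρ[f/c](γ[w; MAX(d)→c](R))) → 4
  S → 6
  ρ[f/b](S) → 6
  π[f](ρ[f/b](S)) → 6
  (π[f](ρ[f/c](γ[w; MAX(d)→c](R))) ∪ π[f](ρ[f/b](S))) → 10

E1 and E2 produce the same multiset:
f
1
3
4
5
5
6
7
8
8
8

yes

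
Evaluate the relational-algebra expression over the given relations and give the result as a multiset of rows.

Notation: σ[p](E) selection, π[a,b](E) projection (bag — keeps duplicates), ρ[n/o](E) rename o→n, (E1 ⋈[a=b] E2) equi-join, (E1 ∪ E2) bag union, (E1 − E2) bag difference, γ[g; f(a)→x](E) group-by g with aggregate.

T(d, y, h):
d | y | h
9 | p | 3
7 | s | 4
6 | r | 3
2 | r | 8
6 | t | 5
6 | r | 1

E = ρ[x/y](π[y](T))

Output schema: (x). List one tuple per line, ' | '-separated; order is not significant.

Per-node cardinality:
  T → 6
  π[y](T) → 6
  ρ[x/y](π[y](T)) → 6

== RESULT ==
x
p
r
r
r
s
t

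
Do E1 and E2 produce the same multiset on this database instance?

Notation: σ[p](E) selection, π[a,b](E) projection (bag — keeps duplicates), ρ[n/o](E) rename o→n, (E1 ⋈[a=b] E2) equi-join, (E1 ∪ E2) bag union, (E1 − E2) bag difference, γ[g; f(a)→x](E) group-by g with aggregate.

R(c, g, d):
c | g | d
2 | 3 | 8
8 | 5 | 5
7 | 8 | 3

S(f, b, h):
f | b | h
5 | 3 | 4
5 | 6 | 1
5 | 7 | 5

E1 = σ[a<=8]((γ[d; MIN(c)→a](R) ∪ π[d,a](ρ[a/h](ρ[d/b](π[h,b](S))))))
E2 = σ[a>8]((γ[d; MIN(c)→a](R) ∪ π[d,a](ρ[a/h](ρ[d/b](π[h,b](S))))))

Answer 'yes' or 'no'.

E1 row counts bottom-up:
  R → 3
  γ[d; MIN(c)→a](R) → 3
  S → 3
  π[h,b](S) → 3
  ρ[d/b](π[h,b](S)) → 3
  ρ[a/h](ρ[d/b](π[h,b](S))) → 3
  π[d,a](ρ[a/h](ρ[d/b](π[h,b](S)))) → 3
  (γ[d; MIN(c)→a](R) ∪ π[d,a](ρ[a/h](ρ[d/b](π[h,b](S))))) → 6
  σ[a<=8]((γ[d; MIN(c)→a](R) ∪ π[d,a](ρ[a/h](ρ[d/b](π[h,b](S)))))) → 6
E2 row counts bottom-up:
  R → 3
  γ[d; MIN(c)→a](R) → 3
  S → 3
  π[h,b](S) → 3
  ρ[d/b](π[h,b](S)) → 3
  ρ[a/h](ρ[d/b](π[h,b](S))) → 3
  π[d,a](ρ[a/h](ρ[d/b](π[h,b](S)))) → 3
  (γ[d; MIN(c)→a](R) ∪ π[d,a](ρ[a/h](ρ[d/b](π[h,b](S))))) → 6
  σ[a>8]((γ[d; MIN(c)→a](R) ∪ π[d,a](ρ[a/h](ρ[d/b](π[h,b](S)))))) → 0

E1 result:
d | a
3 | 4
3 | 7
5 | 8
6 | 1
7 | 5
8 | 2
E2 result:
d | a
(0 rows)
Witness: (6, 1) appears 1× in E1 but 0× in E2.

no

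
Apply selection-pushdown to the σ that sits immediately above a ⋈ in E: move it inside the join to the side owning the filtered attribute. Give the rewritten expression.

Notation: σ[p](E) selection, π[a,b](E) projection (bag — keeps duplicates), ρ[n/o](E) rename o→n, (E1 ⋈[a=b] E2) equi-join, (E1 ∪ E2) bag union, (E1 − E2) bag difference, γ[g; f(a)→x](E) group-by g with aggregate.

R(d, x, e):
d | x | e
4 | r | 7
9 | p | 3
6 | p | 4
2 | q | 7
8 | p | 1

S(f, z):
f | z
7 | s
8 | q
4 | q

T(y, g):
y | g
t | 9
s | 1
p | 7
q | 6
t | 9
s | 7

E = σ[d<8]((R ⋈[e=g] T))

σ filters on d, owned by the left side.
E' = (σ[d<8](R) ⋈[e=g] T)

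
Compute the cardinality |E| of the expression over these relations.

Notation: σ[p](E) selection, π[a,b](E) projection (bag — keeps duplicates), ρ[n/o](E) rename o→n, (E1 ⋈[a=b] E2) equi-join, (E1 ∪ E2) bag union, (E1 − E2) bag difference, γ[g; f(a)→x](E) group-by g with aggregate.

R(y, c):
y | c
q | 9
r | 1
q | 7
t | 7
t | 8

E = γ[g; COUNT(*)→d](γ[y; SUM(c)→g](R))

Stepwise |·|:
  R → 5
  γ[y; SUM(c)→g](R) → 3
  γ[g; COUNT(*)→d](γ[y; SUM(c)→g](R)) → 3

|E| = 3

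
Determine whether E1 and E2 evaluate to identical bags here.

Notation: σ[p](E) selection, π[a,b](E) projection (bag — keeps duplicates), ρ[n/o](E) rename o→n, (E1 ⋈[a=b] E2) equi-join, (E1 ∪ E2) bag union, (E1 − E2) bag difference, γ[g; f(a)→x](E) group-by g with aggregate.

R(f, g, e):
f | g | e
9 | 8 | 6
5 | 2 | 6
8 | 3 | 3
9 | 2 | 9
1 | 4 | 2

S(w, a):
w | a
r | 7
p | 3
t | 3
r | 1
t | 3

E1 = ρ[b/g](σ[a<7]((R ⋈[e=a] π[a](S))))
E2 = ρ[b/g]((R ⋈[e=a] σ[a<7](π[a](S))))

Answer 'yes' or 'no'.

E1 stepwise |·|:
  R → 5
  S → 5
  π[a](S) → 5
  (R ⋈[e=a] π[a](S)) → 3
  σ[a<7]((R ⋈[e=a] π[a](S))) → 3
  ρ[b/g](σ[a<7]((R ⋈[e=a] π[a](S)))) → 3
E2 stepwise |·|:
  R → 5
  S → 5
  π[a](S) → 5
  σ[a<7](π[a](S)) → 4
  (R ⋈[e=a] σ[a<7](π[a](S))) → 3
  ρ[b/g]((R ⋈[e=a] σ[a<7](π[a](S)))) → 3

E1 and E2 produce the same multiset:
f | b | e | a
8 | 3 | 3 | 3
8 | 3 | 3 | 3
8 | 3 | 3 | 3

yes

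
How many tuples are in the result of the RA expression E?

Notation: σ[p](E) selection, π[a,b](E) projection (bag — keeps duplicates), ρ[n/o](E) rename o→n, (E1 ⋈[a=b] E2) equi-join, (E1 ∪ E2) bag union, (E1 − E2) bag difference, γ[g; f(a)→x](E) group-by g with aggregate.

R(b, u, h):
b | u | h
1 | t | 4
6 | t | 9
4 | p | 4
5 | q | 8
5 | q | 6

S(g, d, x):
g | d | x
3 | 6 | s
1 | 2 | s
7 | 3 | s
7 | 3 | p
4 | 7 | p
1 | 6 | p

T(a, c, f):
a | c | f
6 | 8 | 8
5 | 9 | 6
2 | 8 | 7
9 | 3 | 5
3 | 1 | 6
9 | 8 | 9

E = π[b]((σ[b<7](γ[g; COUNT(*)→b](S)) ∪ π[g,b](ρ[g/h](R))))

Stepwise |·|:
  S → 6
  γ[g; COUNT(*)→b](S) → 4
  σ[b<7](γ[g; COUNT(*)→b](S)) → 4
  R → 5
  ρ[g/h](R) → 5
  π[g,b](ρ[g/h](R)) → 5
  (σ[b<7](γ[g; COUNT(*)→b](S)) ∪ π[g,b](ρ[g/h](R))) → 9
  π[b]((σ[b<7](γ[g; COUNT(*)→b](S)) ∪ π[g,b](ρ[g/h](R)))) → 9

|E| = 9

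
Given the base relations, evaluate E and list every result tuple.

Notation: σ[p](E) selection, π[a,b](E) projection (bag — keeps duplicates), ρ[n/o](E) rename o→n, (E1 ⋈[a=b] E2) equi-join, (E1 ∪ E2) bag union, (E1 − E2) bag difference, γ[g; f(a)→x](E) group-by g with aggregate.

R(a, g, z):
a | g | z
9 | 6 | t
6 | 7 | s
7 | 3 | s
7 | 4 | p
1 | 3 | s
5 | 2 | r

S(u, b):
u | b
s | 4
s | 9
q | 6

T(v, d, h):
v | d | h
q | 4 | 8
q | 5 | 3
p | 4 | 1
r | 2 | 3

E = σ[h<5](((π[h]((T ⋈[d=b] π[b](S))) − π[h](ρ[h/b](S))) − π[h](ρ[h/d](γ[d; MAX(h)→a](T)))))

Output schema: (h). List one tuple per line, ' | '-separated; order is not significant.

Per-node cardinality:
  T → 4
  S → 3
  π[b](S) → 3
  (T ⋈[d=b] π[b](S)) → 2
  π[h]((T ⋈[d=b] π[b](S))) → 2
  S → 3
  ρ[h/b](S) → 3
  π[h](ρ[h/b](S)) → 3
  (π[h]((T ⋈[d=b] π[b](S))) − π[h](ρ[h/b](S))) → 2
  T → 4
  γ[d; MAX(h)→a](T) → 3
  ρ[h/d](γ[d; MAX(h)→a](T)) → 3
  π[h](ρ[h/d](γ[d; MAX(h)→a](T))) → 3
  ((π[h]((T ⋈[d=b] π[b](S))) − π[h](ρ[h/b](S))) − π[h](ρ[h/d](γ[d; MAX(h)→a](T)))) → 2
  σ[h<5](((π[h]((T ⋈[d=b] π[b](S))) − π[h](ρ[h/b](S))) − π[h](ρ[h/d](γ[d; MAX(h)→a](T))))) → 1

== RESULT ==
h
1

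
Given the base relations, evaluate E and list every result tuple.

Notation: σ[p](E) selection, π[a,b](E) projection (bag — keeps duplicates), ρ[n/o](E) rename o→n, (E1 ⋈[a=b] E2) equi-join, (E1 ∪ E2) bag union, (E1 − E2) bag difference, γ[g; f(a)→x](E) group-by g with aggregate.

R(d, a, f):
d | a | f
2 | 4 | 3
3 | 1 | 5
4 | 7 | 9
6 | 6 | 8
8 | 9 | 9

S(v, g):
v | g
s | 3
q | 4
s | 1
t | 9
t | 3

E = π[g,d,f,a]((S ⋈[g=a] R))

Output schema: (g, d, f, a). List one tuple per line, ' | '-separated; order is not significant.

Row counts bottom-up:
  S → 5
  R → 5
  (S ⋈[g=a] R) → 3
  π[g,d,f,a]((S ⋈[g=a] R)) → 3

== RESULT ==
g | d | f | a
1 | 3 | 5 | 1
4 | 2 | 3 | 4
9 | 8 | 9 | 9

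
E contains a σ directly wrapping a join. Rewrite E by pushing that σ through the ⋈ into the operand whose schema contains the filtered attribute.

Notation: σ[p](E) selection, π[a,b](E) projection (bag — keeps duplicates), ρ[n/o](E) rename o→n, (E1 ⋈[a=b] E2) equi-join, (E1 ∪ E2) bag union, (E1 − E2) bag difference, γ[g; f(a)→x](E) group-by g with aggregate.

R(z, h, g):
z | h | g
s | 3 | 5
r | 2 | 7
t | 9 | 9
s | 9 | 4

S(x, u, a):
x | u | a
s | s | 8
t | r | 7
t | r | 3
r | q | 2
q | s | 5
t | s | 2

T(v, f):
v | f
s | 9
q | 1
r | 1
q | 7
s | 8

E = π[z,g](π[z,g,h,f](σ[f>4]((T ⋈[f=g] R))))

σ filters on f, owned by the left side.
E' = π[z,g](π[z,g,h,f]((σ[f>4](T) ⋈[f=g] R)))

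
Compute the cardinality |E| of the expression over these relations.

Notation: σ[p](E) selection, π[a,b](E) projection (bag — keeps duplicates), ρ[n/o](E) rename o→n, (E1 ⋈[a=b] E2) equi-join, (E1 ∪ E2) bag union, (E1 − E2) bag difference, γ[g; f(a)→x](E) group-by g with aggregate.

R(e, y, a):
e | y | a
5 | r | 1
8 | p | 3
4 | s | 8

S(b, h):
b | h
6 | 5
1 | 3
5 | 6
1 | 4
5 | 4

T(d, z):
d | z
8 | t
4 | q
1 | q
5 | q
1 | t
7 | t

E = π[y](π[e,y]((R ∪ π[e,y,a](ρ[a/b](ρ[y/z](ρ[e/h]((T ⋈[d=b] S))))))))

Stepwise |·|:
  R → 3
  T → 6
  S → 5
  (T ⋈[d=b] S) → 6
  ρ[e/h]((T ⋈[d=b] S)) → 6
  ρ[y/z](ρ[e/h]((T ⋈[d=b] S))) → 6
  ρ[a/b](ρ[y/z](ρ[e/h]((T ⋈[d=b] S)))) → 6
  π[e,y,a](ρ[a/b](ρ[y/z](ρ[e/h]((T ⋈[d=b] S))))) → 6
  (R ∪ π[e,y,a](ρ[a/b](ρ[y/z](ρ[e/h]((T ⋈[d=b] S)))))) → 9
  π[e,y]((R ∪ π[e,y,a](ρ[a/b](ρ[y/z](ρ[e/h]((T ⋈[d=b] S))))))) → 9
  π[y](π[e,y]((R ∪ π[e,y,a](ρ[a/b](ρ[y/z](ρ[e/h]((T ⋈[d=b] S)))))))) → 9

|E| = 9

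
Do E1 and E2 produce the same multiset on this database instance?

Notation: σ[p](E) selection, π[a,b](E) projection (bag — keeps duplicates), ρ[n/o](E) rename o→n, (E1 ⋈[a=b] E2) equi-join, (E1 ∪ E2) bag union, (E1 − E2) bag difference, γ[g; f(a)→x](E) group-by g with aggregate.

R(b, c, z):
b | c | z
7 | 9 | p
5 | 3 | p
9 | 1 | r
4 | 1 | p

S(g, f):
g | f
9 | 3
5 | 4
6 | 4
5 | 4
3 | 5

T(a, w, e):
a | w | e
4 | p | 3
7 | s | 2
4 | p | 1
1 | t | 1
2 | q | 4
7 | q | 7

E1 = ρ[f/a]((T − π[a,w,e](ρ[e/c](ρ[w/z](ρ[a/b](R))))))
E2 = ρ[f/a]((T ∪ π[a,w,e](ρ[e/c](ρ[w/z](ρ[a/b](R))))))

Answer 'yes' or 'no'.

E1 row counts bottom-up:
  T → 6
  R → 4
  ρ[a/b](R) → 4
  ρ[w/z](ρ[a/b](R)) → 4
  ρ[e/c](ρ[w/z](ρ[a/b](R))) → 4
  π[a,w,e](ρ[e/c](ρ[w/z](ρ[a/b](R)))) → 4
  (T − π[a,w,e](ρ[e/c](ρ[w/z](ρ[a/b](R))))) → 5
  ρ[f/a]((T − π[a,w,e](ρ[e/c](ρ[w/z](ρ[a/b](R)))))) → 5
E2 row counts bottom-up:
  T → 6
  R → 4
  ρ[a/b](R) → 4
  ρ[w/z](ρ[a/b](R)) → 4
  ρ[e/c](ρ[w/z](ρ[a/b](R))) → 4
  π[a,w,e](ρ[e/c](ρ[w/z](ρ[a/b](R)))) → 4
  (T ∪ π[a,w,e](ρ[e/c](ρ[w/z](ρ[a/b](R))))) → 10
  ρ[f/a]((T ∪ π[a,w,e](ρ[e/c](ρ[w/z](ρ[a/b](R)))))) → 10

E1 result:
f | w | e
1 | t | 1
2 | q | 4
4 | p | 3
7 | q | 7
7 | s | 2
E2 result:
f | w | e
1 | t | 1
2 | q | 4
4 | p | 1
4 | p | 1
4 | p | 3
5 | p | 3
7 | p | 9
7 | q | 7
7 | s | 2
9 | r | 1
Witness: (5, 'p', 3) appears 0× in E1 but 1× in E2.

no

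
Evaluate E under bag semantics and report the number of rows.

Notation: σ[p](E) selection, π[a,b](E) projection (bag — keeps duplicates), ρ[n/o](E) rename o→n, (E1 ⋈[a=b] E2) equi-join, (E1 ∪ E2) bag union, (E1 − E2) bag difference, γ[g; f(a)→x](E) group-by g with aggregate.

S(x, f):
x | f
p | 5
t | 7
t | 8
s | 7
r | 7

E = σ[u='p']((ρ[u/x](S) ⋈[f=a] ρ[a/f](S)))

Stepwise |·|:
  S → 5
  ρ[u/x](S) → 5
  S → 5
  ρ[a/f](S) → 5
  (ρ[u/x](S) ⋈[f=a] ρ[a/f](S)) → 11
  σ[u='p']((ρ[u/x](S) ⋈[f=a] ρ[a/f](S))) → 1

|E| = 1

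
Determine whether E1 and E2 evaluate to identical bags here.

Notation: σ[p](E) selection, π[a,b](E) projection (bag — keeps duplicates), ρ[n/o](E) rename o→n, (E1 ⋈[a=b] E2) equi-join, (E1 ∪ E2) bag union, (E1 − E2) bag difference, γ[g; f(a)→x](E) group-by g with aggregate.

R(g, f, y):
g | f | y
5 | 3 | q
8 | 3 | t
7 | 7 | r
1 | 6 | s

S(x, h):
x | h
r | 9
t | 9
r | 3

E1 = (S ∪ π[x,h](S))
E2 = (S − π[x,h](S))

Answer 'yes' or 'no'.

E1 row counts bottom-up:
  S → 3
  S → 3
  π[x,h](S) → 3
  (S ∪ π[x,h](S)) → 6
E2 row counts bottom-up:
  S → 3
  S → 3
  π[x,h](S) → 3
  (S − π[x,h](S)) → 0

E1 result:
x | h
r | 3
r | 3
r | 9
r | 9
t | 9
t | 9
E2 result:
x | h
(0 rows)
Witness: ('t', 9) appears 2× in E1 but 0× in E2.

no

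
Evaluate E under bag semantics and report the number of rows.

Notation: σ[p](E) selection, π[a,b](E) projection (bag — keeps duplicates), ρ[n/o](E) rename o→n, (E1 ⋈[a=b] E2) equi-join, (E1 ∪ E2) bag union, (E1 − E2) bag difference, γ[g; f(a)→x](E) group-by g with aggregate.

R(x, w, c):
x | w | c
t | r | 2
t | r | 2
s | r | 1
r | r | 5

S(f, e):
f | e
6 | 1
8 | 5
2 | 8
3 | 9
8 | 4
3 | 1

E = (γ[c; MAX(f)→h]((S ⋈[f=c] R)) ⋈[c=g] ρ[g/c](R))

Per-node cardinality:
  S → 6
  R → 4
  (S ⋈[f=c] R) → 2
  γ[c; MAX(f)→h]((S ⋈[f=c] R)) → 1
  R → 4
  ρ[g/c](R) → 4
  (γ[c; MAX(f)→h]((S ⋈[f=c] R)) ⋈[c=g] ρ[g/c](R)) → 2

|E| = 2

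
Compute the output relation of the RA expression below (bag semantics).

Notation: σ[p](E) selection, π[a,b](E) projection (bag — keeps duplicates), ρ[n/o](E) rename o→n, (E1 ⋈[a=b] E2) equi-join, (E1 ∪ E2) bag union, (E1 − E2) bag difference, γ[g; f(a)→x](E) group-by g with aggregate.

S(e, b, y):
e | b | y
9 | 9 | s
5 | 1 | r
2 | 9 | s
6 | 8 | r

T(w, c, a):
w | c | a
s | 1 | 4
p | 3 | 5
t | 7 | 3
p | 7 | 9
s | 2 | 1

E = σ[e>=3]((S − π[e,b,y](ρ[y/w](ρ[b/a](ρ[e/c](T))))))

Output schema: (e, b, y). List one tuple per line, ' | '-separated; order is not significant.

Subexpression sizes:
  S → 4
  T → 5
  ρ[e/c](T) → 5
  ρ[b/a](ρ[e/c](T)) → 5
  ρ[y/w](ρ[b/a](ρ[e/c](T))) → 5
  π[e,b,y](ρ[y/w](ρ[b/a](ρ[e/c](T)))) → 5
  (S − π[e,b,y](ρ[y/w](ρ[b/a](ρ[e/c](T))))) → 4
  σ[e>=3]((S − π[e,b,y](ρ[y/w](ρ[b/a](ρ[e/c](T)))))) → 3

== RESULT ==
e | b | y
5 | 1 | r
6 | 8 | r
9 | 9 | s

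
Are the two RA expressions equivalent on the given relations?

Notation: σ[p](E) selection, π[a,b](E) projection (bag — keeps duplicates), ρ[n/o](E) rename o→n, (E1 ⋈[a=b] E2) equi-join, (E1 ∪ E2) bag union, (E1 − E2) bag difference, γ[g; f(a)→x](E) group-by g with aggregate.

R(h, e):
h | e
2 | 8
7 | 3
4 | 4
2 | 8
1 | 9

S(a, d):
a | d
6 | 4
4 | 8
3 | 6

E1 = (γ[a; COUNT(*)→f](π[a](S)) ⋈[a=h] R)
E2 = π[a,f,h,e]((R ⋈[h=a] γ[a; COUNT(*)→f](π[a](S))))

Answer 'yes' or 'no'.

E1 row counts bottom-up:
  S → 3
  π[a](S) → 3
  γ[a; COUNT(*)→f](π[a](S)) → 3
  R → 5
  (γ[a; COUNT(*)→f](π[a](S)) ⋈[a=h] R) → 1
E2 row counts bottom-up:
  R → 5
  S → 3
  π[a](S) → 3
  γ[a; COUNT(*)→f](π[a](S)) → 3
  (R ⋈[h=a] γ[a; COUNT(*)→f](π[a](S))) → 1
  π[a,f,h,e]((R ⋈[h=a] γ[a; COUNT(*)→f](π[a](S)))) → 1

E1 and E2 produce the same multiset:
a | f | h | e
4 | 1 | 4 | 4

yes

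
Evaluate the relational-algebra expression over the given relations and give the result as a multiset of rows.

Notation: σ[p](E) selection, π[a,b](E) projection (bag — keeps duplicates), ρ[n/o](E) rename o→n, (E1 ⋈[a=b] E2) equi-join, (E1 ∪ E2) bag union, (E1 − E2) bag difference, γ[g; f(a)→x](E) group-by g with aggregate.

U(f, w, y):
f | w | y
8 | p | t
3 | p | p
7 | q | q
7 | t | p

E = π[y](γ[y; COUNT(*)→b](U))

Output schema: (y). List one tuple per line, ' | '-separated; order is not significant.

Stepwise |·|:
  U → 4
  γ[y; COUNT(*)→b](U) → 3
  π[y](γ[y; COUNT(*)→b](U)) → 3

== RESULT ==
y
p
q
t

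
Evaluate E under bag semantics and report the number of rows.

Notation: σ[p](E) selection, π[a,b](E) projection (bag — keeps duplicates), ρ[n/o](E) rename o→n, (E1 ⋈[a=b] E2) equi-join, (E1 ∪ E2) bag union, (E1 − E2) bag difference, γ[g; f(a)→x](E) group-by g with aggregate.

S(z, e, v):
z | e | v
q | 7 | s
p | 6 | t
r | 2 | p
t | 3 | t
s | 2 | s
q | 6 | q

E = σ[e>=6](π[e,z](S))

Row counts bottom-up:
  S → 6
  π[e,z](S) → 6
  σ[e>=6](π[e,z](S)) → 3

|E| = 3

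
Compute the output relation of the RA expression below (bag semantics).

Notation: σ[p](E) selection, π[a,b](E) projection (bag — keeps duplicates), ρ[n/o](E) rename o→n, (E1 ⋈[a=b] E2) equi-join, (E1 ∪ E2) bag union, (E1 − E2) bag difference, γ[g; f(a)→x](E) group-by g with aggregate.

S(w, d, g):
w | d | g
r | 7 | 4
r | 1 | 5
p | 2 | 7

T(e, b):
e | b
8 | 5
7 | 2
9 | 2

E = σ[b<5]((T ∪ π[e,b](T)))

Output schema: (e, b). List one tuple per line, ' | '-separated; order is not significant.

Row counts bottom-up:
  T → 3
  T → 3
  π[e,b](T) → 3
  (T ∪ π[e,b](T)) → 6
  σ[b<5]((T ∪ π[e,b](T))) → 4

== RESULT ==
e | b
7 | 2
7 | 2
9 | 2
9 | 2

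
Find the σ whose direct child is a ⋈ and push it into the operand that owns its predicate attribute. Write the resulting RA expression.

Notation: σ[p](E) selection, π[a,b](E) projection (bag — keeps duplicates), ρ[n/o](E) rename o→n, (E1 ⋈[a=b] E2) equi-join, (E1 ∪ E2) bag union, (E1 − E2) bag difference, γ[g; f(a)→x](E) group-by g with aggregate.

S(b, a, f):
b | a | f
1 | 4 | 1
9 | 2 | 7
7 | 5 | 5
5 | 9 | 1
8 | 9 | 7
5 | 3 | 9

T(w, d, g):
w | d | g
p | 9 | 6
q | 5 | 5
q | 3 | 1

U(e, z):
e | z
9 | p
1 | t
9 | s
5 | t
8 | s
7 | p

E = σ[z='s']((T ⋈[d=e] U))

σ filters on z, owned by the right side.
E' = (T ⋈[d=e] σ[z='s'](U))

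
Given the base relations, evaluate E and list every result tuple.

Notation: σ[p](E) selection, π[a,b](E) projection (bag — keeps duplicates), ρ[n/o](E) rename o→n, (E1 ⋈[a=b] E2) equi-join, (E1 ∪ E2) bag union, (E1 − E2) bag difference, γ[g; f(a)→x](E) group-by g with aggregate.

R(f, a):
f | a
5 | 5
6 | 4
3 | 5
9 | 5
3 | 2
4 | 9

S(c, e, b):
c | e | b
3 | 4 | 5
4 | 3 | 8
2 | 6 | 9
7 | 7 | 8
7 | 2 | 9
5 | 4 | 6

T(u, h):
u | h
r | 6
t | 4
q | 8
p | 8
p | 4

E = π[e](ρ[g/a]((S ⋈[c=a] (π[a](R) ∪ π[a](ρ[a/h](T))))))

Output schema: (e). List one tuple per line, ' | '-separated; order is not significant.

Subexpression sizes:
  S → 6
  R → 6
  π[a](R) → 6
  T → 5
  ρ[a/h](T) → 5
  π[a](ρ[a/h](T)) → 5
  (π[a](R) ∪ π[a](ρ[a/h](T))) → 11
  (S ⋈[c=a] (π[a](R) ∪ π[a](ρ[a/h](T)))) → 7
  ρ[g/a]((S ⋈[c=a] (π[a](R) ∪ π[a](ρ[a/h](T))))) → 7
  π[e](ρ[g/a]((S ⋈[c=a] (π[a](R) ∪ π[a](ρ[a/h](T)))))) → 7

== RESULT ==
e
3
3
3
4
4
4
6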